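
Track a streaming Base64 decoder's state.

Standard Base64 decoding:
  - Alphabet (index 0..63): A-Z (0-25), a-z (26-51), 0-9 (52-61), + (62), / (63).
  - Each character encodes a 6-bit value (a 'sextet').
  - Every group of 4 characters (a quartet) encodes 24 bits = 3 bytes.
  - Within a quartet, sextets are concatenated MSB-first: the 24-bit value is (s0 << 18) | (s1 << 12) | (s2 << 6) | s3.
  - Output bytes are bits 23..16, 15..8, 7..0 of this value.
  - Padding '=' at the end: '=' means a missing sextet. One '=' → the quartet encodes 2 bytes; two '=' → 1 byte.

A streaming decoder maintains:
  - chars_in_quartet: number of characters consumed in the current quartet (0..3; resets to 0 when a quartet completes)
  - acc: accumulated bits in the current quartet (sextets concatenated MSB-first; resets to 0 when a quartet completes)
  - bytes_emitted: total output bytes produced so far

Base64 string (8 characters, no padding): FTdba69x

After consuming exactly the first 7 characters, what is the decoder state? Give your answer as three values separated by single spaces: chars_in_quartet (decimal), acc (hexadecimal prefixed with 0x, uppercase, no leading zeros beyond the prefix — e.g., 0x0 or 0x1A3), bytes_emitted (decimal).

After char 0 ('F'=5): chars_in_quartet=1 acc=0x5 bytes_emitted=0
After char 1 ('T'=19): chars_in_quartet=2 acc=0x153 bytes_emitted=0
After char 2 ('d'=29): chars_in_quartet=3 acc=0x54DD bytes_emitted=0
After char 3 ('b'=27): chars_in_quartet=4 acc=0x15375B -> emit 15 37 5B, reset; bytes_emitted=3
After char 4 ('a'=26): chars_in_quartet=1 acc=0x1A bytes_emitted=3
After char 5 ('6'=58): chars_in_quartet=2 acc=0x6BA bytes_emitted=3
After char 6 ('9'=61): chars_in_quartet=3 acc=0x1AEBD bytes_emitted=3

Answer: 3 0x1AEBD 3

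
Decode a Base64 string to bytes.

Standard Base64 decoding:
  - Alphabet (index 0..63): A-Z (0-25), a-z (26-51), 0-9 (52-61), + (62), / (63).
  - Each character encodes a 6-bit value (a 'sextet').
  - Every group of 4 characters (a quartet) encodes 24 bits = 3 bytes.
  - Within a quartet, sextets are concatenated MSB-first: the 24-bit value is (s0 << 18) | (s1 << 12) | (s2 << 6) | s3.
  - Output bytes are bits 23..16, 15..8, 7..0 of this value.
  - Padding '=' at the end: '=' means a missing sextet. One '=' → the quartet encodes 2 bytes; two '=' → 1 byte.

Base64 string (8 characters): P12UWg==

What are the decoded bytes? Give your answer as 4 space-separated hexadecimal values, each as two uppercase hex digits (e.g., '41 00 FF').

Answer: 3F 5D 94 5A

Derivation:
After char 0 ('P'=15): chars_in_quartet=1 acc=0xF bytes_emitted=0
After char 1 ('1'=53): chars_in_quartet=2 acc=0x3F5 bytes_emitted=0
After char 2 ('2'=54): chars_in_quartet=3 acc=0xFD76 bytes_emitted=0
After char 3 ('U'=20): chars_in_quartet=4 acc=0x3F5D94 -> emit 3F 5D 94, reset; bytes_emitted=3
After char 4 ('W'=22): chars_in_quartet=1 acc=0x16 bytes_emitted=3
After char 5 ('g'=32): chars_in_quartet=2 acc=0x5A0 bytes_emitted=3
Padding '==': partial quartet acc=0x5A0 -> emit 5A; bytes_emitted=4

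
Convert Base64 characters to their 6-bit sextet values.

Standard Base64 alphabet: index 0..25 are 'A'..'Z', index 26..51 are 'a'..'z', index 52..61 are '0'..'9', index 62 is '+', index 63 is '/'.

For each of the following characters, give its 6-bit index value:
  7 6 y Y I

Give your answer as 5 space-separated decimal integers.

Answer: 59 58 50 24 8

Derivation:
'7': 0..9 range, 52 + ord('7') − ord('0') = 59
'6': 0..9 range, 52 + ord('6') − ord('0') = 58
'y': a..z range, 26 + ord('y') − ord('a') = 50
'Y': A..Z range, ord('Y') − ord('A') = 24
'I': A..Z range, ord('I') − ord('A') = 8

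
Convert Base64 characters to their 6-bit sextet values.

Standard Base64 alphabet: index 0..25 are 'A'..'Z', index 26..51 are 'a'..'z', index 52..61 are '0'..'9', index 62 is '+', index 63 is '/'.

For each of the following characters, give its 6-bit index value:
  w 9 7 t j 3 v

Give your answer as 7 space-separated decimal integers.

'w': a..z range, 26 + ord('w') − ord('a') = 48
'9': 0..9 range, 52 + ord('9') − ord('0') = 61
'7': 0..9 range, 52 + ord('7') − ord('0') = 59
't': a..z range, 26 + ord('t') − ord('a') = 45
'j': a..z range, 26 + ord('j') − ord('a') = 35
'3': 0..9 range, 52 + ord('3') − ord('0') = 55
'v': a..z range, 26 + ord('v') − ord('a') = 47

Answer: 48 61 59 45 35 55 47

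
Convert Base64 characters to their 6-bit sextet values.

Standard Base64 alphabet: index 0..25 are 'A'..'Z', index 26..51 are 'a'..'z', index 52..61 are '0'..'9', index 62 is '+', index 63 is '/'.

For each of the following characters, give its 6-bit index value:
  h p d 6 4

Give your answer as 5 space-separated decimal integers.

'h': a..z range, 26 + ord('h') − ord('a') = 33
'p': a..z range, 26 + ord('p') − ord('a') = 41
'd': a..z range, 26 + ord('d') − ord('a') = 29
'6': 0..9 range, 52 + ord('6') − ord('0') = 58
'4': 0..9 range, 52 + ord('4') − ord('0') = 56

Answer: 33 41 29 58 56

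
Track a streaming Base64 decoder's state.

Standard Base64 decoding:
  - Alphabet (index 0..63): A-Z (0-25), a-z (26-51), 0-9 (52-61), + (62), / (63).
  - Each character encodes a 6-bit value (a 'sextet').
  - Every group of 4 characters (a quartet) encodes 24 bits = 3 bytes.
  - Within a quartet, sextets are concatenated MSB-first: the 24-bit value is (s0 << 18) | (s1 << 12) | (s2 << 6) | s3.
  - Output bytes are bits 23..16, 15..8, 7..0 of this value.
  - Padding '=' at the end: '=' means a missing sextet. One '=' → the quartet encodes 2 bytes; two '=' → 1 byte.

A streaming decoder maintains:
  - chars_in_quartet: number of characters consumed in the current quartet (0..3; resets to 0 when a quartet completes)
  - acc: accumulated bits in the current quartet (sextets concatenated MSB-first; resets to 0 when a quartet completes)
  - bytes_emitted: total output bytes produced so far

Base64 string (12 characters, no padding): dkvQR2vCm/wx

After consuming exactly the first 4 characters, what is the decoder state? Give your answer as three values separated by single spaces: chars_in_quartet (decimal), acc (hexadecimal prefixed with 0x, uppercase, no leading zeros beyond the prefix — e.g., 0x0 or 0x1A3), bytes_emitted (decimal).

After char 0 ('d'=29): chars_in_quartet=1 acc=0x1D bytes_emitted=0
After char 1 ('k'=36): chars_in_quartet=2 acc=0x764 bytes_emitted=0
After char 2 ('v'=47): chars_in_quartet=3 acc=0x1D92F bytes_emitted=0
After char 3 ('Q'=16): chars_in_quartet=4 acc=0x764BD0 -> emit 76 4B D0, reset; bytes_emitted=3

Answer: 0 0x0 3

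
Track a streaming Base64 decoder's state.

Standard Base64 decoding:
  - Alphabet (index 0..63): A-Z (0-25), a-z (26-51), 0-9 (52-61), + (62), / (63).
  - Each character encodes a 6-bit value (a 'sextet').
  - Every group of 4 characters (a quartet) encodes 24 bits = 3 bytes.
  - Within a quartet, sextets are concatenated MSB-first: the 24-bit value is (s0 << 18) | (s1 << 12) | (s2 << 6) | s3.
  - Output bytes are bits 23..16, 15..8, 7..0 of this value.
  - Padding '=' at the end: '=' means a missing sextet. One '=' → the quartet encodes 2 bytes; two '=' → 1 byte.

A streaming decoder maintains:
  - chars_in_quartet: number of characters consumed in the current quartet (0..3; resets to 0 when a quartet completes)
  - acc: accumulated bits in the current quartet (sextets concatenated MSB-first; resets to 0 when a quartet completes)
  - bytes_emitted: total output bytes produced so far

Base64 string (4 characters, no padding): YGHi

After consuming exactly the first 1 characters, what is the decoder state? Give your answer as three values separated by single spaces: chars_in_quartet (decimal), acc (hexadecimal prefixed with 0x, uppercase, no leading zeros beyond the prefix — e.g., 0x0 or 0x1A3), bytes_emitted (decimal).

After char 0 ('Y'=24): chars_in_quartet=1 acc=0x18 bytes_emitted=0

Answer: 1 0x18 0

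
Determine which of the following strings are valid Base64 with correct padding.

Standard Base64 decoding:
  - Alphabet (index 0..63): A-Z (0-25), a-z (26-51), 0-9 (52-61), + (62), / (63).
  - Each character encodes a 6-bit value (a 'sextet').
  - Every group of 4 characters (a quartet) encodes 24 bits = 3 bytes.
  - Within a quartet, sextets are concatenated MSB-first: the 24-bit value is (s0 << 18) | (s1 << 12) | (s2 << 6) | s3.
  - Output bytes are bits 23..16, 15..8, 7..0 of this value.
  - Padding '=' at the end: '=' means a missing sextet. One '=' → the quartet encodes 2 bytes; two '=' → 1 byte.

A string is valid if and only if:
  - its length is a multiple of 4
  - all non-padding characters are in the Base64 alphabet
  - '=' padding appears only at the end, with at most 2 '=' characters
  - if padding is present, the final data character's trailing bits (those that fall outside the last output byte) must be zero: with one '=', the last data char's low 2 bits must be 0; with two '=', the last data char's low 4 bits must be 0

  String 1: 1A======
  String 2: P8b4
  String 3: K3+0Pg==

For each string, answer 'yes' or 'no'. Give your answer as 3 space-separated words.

String 1: '1A======' → invalid (6 pad chars (max 2))
String 2: 'P8b4' → valid
String 3: 'K3+0Pg==' → valid

Answer: no yes yes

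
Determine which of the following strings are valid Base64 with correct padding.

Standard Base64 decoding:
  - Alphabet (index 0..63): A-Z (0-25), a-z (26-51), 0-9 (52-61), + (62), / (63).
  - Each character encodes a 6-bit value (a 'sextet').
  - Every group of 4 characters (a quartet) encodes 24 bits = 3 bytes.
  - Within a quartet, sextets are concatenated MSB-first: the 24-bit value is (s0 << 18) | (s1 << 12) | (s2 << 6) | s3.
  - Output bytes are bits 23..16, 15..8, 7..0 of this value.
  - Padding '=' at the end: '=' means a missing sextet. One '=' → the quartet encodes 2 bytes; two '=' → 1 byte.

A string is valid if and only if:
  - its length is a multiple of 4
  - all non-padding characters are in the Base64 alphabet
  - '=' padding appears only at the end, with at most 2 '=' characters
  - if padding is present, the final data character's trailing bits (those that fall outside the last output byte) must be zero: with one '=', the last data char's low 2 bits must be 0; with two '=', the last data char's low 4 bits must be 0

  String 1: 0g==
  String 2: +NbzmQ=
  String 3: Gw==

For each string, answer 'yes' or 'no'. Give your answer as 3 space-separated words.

String 1: '0g==' → valid
String 2: '+NbzmQ=' → invalid (len=7 not mult of 4)
String 3: 'Gw==' → valid

Answer: yes no yes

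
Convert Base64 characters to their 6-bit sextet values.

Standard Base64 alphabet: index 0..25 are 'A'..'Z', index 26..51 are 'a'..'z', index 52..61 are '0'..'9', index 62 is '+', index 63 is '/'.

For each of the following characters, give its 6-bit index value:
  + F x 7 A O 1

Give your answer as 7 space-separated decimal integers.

Answer: 62 5 49 59 0 14 53

Derivation:
'+': index 62
'F': A..Z range, ord('F') − ord('A') = 5
'x': a..z range, 26 + ord('x') − ord('a') = 49
'7': 0..9 range, 52 + ord('7') − ord('0') = 59
'A': A..Z range, ord('A') − ord('A') = 0
'O': A..Z range, ord('O') − ord('A') = 14
'1': 0..9 range, 52 + ord('1') − ord('0') = 53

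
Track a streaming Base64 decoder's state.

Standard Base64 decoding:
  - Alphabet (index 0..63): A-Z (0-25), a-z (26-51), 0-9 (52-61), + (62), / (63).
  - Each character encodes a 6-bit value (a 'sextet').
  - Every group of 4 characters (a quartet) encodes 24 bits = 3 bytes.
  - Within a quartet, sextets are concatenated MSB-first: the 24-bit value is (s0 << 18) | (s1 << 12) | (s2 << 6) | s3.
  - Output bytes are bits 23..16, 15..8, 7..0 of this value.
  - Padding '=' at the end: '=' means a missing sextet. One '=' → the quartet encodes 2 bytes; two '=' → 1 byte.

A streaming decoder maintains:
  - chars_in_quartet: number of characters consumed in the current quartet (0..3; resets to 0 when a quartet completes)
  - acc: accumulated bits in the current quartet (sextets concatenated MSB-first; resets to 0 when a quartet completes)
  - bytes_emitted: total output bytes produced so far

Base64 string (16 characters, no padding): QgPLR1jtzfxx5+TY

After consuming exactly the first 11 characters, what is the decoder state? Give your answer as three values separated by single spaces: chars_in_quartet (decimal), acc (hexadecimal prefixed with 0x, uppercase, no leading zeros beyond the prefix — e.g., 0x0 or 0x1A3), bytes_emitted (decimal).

After char 0 ('Q'=16): chars_in_quartet=1 acc=0x10 bytes_emitted=0
After char 1 ('g'=32): chars_in_quartet=2 acc=0x420 bytes_emitted=0
After char 2 ('P'=15): chars_in_quartet=3 acc=0x1080F bytes_emitted=0
After char 3 ('L'=11): chars_in_quartet=4 acc=0x4203CB -> emit 42 03 CB, reset; bytes_emitted=3
After char 4 ('R'=17): chars_in_quartet=1 acc=0x11 bytes_emitted=3
After char 5 ('1'=53): chars_in_quartet=2 acc=0x475 bytes_emitted=3
After char 6 ('j'=35): chars_in_quartet=3 acc=0x11D63 bytes_emitted=3
After char 7 ('t'=45): chars_in_quartet=4 acc=0x4758ED -> emit 47 58 ED, reset; bytes_emitted=6
After char 8 ('z'=51): chars_in_quartet=1 acc=0x33 bytes_emitted=6
After char 9 ('f'=31): chars_in_quartet=2 acc=0xCDF bytes_emitted=6
After char 10 ('x'=49): chars_in_quartet=3 acc=0x337F1 bytes_emitted=6

Answer: 3 0x337F1 6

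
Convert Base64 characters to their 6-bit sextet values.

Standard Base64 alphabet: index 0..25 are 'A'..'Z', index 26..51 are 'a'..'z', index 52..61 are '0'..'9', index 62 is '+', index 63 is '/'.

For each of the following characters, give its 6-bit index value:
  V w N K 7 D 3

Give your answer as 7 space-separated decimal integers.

'V': A..Z range, ord('V') − ord('A') = 21
'w': a..z range, 26 + ord('w') − ord('a') = 48
'N': A..Z range, ord('N') − ord('A') = 13
'K': A..Z range, ord('K') − ord('A') = 10
'7': 0..9 range, 52 + ord('7') − ord('0') = 59
'D': A..Z range, ord('D') − ord('A') = 3
'3': 0..9 range, 52 + ord('3') − ord('0') = 55

Answer: 21 48 13 10 59 3 55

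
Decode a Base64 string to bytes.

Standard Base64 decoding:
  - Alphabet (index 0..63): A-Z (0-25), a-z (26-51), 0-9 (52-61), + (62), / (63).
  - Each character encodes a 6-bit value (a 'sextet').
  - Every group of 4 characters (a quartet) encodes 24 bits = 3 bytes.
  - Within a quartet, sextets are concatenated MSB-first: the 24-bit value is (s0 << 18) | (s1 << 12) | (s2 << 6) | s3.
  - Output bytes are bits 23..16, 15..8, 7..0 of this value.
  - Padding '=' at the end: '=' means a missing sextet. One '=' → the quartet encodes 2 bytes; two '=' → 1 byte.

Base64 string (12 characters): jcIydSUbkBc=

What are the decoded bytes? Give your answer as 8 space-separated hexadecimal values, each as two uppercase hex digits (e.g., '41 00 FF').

Answer: 8D C2 32 75 25 1B 90 17

Derivation:
After char 0 ('j'=35): chars_in_quartet=1 acc=0x23 bytes_emitted=0
After char 1 ('c'=28): chars_in_quartet=2 acc=0x8DC bytes_emitted=0
After char 2 ('I'=8): chars_in_quartet=3 acc=0x23708 bytes_emitted=0
After char 3 ('y'=50): chars_in_quartet=4 acc=0x8DC232 -> emit 8D C2 32, reset; bytes_emitted=3
After char 4 ('d'=29): chars_in_quartet=1 acc=0x1D bytes_emitted=3
After char 5 ('S'=18): chars_in_quartet=2 acc=0x752 bytes_emitted=3
After char 6 ('U'=20): chars_in_quartet=3 acc=0x1D494 bytes_emitted=3
After char 7 ('b'=27): chars_in_quartet=4 acc=0x75251B -> emit 75 25 1B, reset; bytes_emitted=6
After char 8 ('k'=36): chars_in_quartet=1 acc=0x24 bytes_emitted=6
After char 9 ('B'=1): chars_in_quartet=2 acc=0x901 bytes_emitted=6
After char 10 ('c'=28): chars_in_quartet=3 acc=0x2405C bytes_emitted=6
Padding '=': partial quartet acc=0x2405C -> emit 90 17; bytes_emitted=8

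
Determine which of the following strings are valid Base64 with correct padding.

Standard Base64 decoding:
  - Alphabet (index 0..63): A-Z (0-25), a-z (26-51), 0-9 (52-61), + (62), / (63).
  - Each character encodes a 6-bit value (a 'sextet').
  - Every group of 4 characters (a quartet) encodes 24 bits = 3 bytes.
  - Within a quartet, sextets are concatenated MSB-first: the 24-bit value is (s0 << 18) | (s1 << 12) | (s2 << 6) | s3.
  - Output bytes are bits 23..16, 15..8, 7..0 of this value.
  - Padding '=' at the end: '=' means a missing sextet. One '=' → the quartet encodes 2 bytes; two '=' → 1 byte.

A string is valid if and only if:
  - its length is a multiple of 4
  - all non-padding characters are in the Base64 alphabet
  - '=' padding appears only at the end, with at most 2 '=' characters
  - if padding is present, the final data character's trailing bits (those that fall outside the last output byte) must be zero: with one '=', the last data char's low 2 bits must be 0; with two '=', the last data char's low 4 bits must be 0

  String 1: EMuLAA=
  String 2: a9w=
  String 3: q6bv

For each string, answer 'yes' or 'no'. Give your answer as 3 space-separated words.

String 1: 'EMuLAA=' → invalid (len=7 not mult of 4)
String 2: 'a9w=' → valid
String 3: 'q6bv' → valid

Answer: no yes yes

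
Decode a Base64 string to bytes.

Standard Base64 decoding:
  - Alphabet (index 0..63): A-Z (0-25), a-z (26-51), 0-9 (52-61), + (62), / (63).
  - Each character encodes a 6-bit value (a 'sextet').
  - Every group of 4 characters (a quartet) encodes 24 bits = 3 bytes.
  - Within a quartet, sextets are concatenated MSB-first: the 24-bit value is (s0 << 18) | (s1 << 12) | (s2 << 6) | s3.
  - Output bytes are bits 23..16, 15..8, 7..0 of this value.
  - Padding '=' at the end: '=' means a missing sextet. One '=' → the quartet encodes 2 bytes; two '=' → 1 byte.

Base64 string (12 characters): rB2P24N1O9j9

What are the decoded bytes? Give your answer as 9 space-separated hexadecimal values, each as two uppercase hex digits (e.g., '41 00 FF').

After char 0 ('r'=43): chars_in_quartet=1 acc=0x2B bytes_emitted=0
After char 1 ('B'=1): chars_in_quartet=2 acc=0xAC1 bytes_emitted=0
After char 2 ('2'=54): chars_in_quartet=3 acc=0x2B076 bytes_emitted=0
After char 3 ('P'=15): chars_in_quartet=4 acc=0xAC1D8F -> emit AC 1D 8F, reset; bytes_emitted=3
After char 4 ('2'=54): chars_in_quartet=1 acc=0x36 bytes_emitted=3
After char 5 ('4'=56): chars_in_quartet=2 acc=0xDB8 bytes_emitted=3
After char 6 ('N'=13): chars_in_quartet=3 acc=0x36E0D bytes_emitted=3
After char 7 ('1'=53): chars_in_quartet=4 acc=0xDB8375 -> emit DB 83 75, reset; bytes_emitted=6
After char 8 ('O'=14): chars_in_quartet=1 acc=0xE bytes_emitted=6
After char 9 ('9'=61): chars_in_quartet=2 acc=0x3BD bytes_emitted=6
After char 10 ('j'=35): chars_in_quartet=3 acc=0xEF63 bytes_emitted=6
After char 11 ('9'=61): chars_in_quartet=4 acc=0x3BD8FD -> emit 3B D8 FD, reset; bytes_emitted=9

Answer: AC 1D 8F DB 83 75 3B D8 FD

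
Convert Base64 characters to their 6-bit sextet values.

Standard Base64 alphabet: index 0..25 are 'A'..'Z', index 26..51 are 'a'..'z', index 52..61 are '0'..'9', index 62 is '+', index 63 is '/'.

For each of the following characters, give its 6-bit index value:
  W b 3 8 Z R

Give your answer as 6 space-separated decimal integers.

'W': A..Z range, ord('W') − ord('A') = 22
'b': a..z range, 26 + ord('b') − ord('a') = 27
'3': 0..9 range, 52 + ord('3') − ord('0') = 55
'8': 0..9 range, 52 + ord('8') − ord('0') = 60
'Z': A..Z range, ord('Z') − ord('A') = 25
'R': A..Z range, ord('R') − ord('A') = 17

Answer: 22 27 55 60 25 17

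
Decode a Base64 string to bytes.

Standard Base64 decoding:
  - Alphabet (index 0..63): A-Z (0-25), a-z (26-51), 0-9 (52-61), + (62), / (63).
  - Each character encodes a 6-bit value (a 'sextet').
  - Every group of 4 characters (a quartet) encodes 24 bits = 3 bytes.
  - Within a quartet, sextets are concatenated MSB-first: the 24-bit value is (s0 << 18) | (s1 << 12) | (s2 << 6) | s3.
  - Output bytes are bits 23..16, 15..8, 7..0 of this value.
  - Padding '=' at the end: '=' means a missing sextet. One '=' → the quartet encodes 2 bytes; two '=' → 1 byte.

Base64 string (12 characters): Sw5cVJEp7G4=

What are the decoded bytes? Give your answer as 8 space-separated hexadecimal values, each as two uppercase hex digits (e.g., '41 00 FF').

Answer: 4B 0E 5C 54 91 29 EC 6E

Derivation:
After char 0 ('S'=18): chars_in_quartet=1 acc=0x12 bytes_emitted=0
After char 1 ('w'=48): chars_in_quartet=2 acc=0x4B0 bytes_emitted=0
After char 2 ('5'=57): chars_in_quartet=3 acc=0x12C39 bytes_emitted=0
After char 3 ('c'=28): chars_in_quartet=4 acc=0x4B0E5C -> emit 4B 0E 5C, reset; bytes_emitted=3
After char 4 ('V'=21): chars_in_quartet=1 acc=0x15 bytes_emitted=3
After char 5 ('J'=9): chars_in_quartet=2 acc=0x549 bytes_emitted=3
After char 6 ('E'=4): chars_in_quartet=3 acc=0x15244 bytes_emitted=3
After char 7 ('p'=41): chars_in_quartet=4 acc=0x549129 -> emit 54 91 29, reset; bytes_emitted=6
After char 8 ('7'=59): chars_in_quartet=1 acc=0x3B bytes_emitted=6
After char 9 ('G'=6): chars_in_quartet=2 acc=0xEC6 bytes_emitted=6
After char 10 ('4'=56): chars_in_quartet=3 acc=0x3B1B8 bytes_emitted=6
Padding '=': partial quartet acc=0x3B1B8 -> emit EC 6E; bytes_emitted=8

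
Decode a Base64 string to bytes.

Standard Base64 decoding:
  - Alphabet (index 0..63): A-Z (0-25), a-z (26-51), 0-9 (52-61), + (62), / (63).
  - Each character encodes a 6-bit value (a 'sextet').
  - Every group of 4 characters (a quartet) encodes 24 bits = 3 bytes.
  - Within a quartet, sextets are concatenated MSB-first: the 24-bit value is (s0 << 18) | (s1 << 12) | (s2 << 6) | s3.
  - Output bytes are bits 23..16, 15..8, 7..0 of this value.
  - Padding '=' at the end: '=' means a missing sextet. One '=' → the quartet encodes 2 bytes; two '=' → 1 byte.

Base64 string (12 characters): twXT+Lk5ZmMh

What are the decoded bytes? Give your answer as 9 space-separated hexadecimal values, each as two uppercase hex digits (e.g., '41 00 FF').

Answer: B7 05 D3 F8 B9 39 66 63 21

Derivation:
After char 0 ('t'=45): chars_in_quartet=1 acc=0x2D bytes_emitted=0
After char 1 ('w'=48): chars_in_quartet=2 acc=0xB70 bytes_emitted=0
After char 2 ('X'=23): chars_in_quartet=3 acc=0x2DC17 bytes_emitted=0
After char 3 ('T'=19): chars_in_quartet=4 acc=0xB705D3 -> emit B7 05 D3, reset; bytes_emitted=3
After char 4 ('+'=62): chars_in_quartet=1 acc=0x3E bytes_emitted=3
After char 5 ('L'=11): chars_in_quartet=2 acc=0xF8B bytes_emitted=3
After char 6 ('k'=36): chars_in_quartet=3 acc=0x3E2E4 bytes_emitted=3
After char 7 ('5'=57): chars_in_quartet=4 acc=0xF8B939 -> emit F8 B9 39, reset; bytes_emitted=6
After char 8 ('Z'=25): chars_in_quartet=1 acc=0x19 bytes_emitted=6
After char 9 ('m'=38): chars_in_quartet=2 acc=0x666 bytes_emitted=6
After char 10 ('M'=12): chars_in_quartet=3 acc=0x1998C bytes_emitted=6
After char 11 ('h'=33): chars_in_quartet=4 acc=0x666321 -> emit 66 63 21, reset; bytes_emitted=9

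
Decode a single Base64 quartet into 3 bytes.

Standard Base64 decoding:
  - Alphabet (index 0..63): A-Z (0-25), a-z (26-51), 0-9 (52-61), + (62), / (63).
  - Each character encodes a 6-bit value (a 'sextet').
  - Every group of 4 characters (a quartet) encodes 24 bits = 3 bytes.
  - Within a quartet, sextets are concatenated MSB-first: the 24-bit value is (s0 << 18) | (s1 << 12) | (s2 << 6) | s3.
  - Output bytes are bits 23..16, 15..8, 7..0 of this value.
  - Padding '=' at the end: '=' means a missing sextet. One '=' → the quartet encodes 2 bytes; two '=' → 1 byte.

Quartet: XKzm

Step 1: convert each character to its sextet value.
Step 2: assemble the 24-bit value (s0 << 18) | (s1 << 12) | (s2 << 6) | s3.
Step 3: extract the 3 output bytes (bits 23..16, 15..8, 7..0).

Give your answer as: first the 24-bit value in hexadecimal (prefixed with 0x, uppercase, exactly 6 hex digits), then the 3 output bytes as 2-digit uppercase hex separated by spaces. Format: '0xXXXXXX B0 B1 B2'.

Answer: 0x5CACE6 5C AC E6

Derivation:
Sextets: X=23, K=10, z=51, m=38
24-bit: (23<<18) | (10<<12) | (51<<6) | 38
      = 0x5C0000 | 0x00A000 | 0x000CC0 | 0x000026
      = 0x5CACE6
Bytes: (v>>16)&0xFF=5C, (v>>8)&0xFF=AC, v&0xFF=E6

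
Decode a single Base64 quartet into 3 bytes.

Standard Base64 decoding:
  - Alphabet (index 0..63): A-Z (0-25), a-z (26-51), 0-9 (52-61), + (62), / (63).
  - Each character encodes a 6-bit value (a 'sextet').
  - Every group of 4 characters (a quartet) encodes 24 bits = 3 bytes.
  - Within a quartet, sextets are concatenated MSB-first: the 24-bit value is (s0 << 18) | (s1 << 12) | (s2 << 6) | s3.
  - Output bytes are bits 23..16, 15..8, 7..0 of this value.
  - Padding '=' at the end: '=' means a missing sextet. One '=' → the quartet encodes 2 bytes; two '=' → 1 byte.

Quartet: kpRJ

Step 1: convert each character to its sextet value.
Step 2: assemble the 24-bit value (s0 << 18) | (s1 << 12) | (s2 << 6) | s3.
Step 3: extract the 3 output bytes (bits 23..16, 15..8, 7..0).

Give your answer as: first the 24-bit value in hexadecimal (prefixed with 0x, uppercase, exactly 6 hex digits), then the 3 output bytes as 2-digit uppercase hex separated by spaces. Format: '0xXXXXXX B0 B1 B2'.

Sextets: k=36, p=41, R=17, J=9
24-bit: (36<<18) | (41<<12) | (17<<6) | 9
      = 0x900000 | 0x029000 | 0x000440 | 0x000009
      = 0x929449
Bytes: (v>>16)&0xFF=92, (v>>8)&0xFF=94, v&0xFF=49

Answer: 0x929449 92 94 49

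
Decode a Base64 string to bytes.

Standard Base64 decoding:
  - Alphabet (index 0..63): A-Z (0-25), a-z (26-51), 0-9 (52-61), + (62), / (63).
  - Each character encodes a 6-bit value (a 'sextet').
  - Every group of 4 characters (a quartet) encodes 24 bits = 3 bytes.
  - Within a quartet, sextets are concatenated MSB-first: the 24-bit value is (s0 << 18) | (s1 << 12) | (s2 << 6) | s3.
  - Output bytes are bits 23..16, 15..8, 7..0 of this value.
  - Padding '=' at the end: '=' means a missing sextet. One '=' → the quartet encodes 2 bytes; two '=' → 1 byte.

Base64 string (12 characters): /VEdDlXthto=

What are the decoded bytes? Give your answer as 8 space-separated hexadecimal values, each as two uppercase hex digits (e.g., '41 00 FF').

Answer: FD 51 1D 0E 55 ED 86 DA

Derivation:
After char 0 ('/'=63): chars_in_quartet=1 acc=0x3F bytes_emitted=0
After char 1 ('V'=21): chars_in_quartet=2 acc=0xFD5 bytes_emitted=0
After char 2 ('E'=4): chars_in_quartet=3 acc=0x3F544 bytes_emitted=0
After char 3 ('d'=29): chars_in_quartet=4 acc=0xFD511D -> emit FD 51 1D, reset; bytes_emitted=3
After char 4 ('D'=3): chars_in_quartet=1 acc=0x3 bytes_emitted=3
After char 5 ('l'=37): chars_in_quartet=2 acc=0xE5 bytes_emitted=3
After char 6 ('X'=23): chars_in_quartet=3 acc=0x3957 bytes_emitted=3
After char 7 ('t'=45): chars_in_quartet=4 acc=0xE55ED -> emit 0E 55 ED, reset; bytes_emitted=6
After char 8 ('h'=33): chars_in_quartet=1 acc=0x21 bytes_emitted=6
After char 9 ('t'=45): chars_in_quartet=2 acc=0x86D bytes_emitted=6
After char 10 ('o'=40): chars_in_quartet=3 acc=0x21B68 bytes_emitted=6
Padding '=': partial quartet acc=0x21B68 -> emit 86 DA; bytes_emitted=8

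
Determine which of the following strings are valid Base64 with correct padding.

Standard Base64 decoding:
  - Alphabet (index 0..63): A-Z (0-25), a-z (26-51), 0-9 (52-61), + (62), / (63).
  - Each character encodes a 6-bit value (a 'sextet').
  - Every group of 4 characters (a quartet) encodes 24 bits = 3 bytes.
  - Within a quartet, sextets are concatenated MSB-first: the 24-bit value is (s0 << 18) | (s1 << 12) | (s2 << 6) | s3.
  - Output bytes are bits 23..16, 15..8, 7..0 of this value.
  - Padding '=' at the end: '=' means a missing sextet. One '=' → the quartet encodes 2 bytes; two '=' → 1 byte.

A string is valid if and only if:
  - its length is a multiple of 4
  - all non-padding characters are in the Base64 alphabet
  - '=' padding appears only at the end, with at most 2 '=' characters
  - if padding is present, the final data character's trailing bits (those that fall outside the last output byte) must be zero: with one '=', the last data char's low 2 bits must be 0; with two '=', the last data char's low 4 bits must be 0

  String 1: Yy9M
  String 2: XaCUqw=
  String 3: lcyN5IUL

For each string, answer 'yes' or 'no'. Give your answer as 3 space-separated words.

String 1: 'Yy9M' → valid
String 2: 'XaCUqw=' → invalid (len=7 not mult of 4)
String 3: 'lcyN5IUL' → valid

Answer: yes no yes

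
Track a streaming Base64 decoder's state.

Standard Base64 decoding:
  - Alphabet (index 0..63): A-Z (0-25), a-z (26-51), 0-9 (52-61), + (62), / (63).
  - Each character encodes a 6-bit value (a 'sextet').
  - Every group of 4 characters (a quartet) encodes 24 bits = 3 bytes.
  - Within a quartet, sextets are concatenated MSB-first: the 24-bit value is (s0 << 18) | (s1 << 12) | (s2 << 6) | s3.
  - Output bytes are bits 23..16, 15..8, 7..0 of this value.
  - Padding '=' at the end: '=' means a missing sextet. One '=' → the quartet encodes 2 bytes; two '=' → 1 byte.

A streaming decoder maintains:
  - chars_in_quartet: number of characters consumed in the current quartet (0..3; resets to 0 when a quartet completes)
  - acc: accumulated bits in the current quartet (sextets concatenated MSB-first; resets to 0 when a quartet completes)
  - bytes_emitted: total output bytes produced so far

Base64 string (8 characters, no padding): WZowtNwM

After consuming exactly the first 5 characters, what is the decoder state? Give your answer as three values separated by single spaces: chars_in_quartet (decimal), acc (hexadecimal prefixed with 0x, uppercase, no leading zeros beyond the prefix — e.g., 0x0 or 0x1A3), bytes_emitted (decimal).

After char 0 ('W'=22): chars_in_quartet=1 acc=0x16 bytes_emitted=0
After char 1 ('Z'=25): chars_in_quartet=2 acc=0x599 bytes_emitted=0
After char 2 ('o'=40): chars_in_quartet=3 acc=0x16668 bytes_emitted=0
After char 3 ('w'=48): chars_in_quartet=4 acc=0x599A30 -> emit 59 9A 30, reset; bytes_emitted=3
After char 4 ('t'=45): chars_in_quartet=1 acc=0x2D bytes_emitted=3

Answer: 1 0x2D 3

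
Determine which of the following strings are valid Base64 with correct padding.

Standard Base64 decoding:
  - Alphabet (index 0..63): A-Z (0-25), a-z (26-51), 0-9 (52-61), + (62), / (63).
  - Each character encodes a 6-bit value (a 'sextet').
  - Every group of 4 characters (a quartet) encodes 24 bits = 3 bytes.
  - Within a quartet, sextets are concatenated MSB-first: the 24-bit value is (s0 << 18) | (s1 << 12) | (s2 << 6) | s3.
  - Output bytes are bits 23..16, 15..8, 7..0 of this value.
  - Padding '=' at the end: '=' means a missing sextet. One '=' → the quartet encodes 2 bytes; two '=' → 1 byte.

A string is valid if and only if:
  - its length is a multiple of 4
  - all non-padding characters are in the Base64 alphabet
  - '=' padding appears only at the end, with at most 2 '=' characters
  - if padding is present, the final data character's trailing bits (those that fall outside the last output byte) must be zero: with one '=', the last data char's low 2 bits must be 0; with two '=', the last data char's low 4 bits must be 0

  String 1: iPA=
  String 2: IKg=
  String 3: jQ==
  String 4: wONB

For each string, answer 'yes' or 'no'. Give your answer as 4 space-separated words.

Answer: yes yes yes yes

Derivation:
String 1: 'iPA=' → valid
String 2: 'IKg=' → valid
String 3: 'jQ==' → valid
String 4: 'wONB' → valid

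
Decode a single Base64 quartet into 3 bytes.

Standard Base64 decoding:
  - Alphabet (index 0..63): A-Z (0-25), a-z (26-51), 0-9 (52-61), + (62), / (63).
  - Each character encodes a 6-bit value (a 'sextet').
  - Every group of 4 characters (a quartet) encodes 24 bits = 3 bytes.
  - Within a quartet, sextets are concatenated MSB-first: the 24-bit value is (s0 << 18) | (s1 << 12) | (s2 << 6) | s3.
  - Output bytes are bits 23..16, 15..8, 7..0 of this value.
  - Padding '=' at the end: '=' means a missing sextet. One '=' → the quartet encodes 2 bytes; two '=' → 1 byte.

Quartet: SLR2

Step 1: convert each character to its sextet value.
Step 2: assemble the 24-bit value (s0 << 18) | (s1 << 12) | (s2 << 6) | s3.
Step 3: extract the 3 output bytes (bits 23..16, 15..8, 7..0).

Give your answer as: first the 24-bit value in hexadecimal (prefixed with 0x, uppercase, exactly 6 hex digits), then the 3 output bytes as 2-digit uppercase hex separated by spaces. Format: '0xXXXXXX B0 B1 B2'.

Answer: 0x48B476 48 B4 76

Derivation:
Sextets: S=18, L=11, R=17, 2=54
24-bit: (18<<18) | (11<<12) | (17<<6) | 54
      = 0x480000 | 0x00B000 | 0x000440 | 0x000036
      = 0x48B476
Bytes: (v>>16)&0xFF=48, (v>>8)&0xFF=B4, v&0xFF=76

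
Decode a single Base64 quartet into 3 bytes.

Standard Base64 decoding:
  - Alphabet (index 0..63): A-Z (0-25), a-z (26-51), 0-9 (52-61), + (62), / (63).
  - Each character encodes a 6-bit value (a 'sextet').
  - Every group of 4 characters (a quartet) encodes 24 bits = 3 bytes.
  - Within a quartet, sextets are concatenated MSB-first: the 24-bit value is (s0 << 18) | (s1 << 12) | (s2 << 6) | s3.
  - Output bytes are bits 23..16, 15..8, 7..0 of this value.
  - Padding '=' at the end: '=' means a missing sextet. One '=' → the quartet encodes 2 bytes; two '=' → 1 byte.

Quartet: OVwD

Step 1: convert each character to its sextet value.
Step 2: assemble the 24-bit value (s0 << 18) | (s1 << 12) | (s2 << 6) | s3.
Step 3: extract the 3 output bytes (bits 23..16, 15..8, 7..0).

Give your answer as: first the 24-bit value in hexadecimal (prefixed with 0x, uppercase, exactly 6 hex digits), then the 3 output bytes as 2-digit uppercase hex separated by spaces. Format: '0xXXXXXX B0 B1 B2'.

Answer: 0x395C03 39 5C 03

Derivation:
Sextets: O=14, V=21, w=48, D=3
24-bit: (14<<18) | (21<<12) | (48<<6) | 3
      = 0x380000 | 0x015000 | 0x000C00 | 0x000003
      = 0x395C03
Bytes: (v>>16)&0xFF=39, (v>>8)&0xFF=5C, v&0xFF=03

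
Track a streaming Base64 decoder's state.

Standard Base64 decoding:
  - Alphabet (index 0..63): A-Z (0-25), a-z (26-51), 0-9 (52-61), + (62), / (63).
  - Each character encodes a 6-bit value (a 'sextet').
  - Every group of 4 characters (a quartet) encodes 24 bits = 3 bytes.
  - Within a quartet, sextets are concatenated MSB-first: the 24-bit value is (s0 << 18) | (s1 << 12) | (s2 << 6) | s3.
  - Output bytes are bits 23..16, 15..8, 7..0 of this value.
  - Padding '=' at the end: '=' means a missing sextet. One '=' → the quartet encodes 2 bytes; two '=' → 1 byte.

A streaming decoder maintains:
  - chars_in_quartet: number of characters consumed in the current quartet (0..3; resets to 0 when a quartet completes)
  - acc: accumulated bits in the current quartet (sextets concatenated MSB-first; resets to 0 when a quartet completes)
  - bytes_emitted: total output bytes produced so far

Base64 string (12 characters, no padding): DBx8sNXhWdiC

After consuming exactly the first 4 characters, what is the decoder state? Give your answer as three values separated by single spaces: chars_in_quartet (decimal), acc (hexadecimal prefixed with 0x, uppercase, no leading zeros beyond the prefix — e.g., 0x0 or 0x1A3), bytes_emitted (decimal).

Answer: 0 0x0 3

Derivation:
After char 0 ('D'=3): chars_in_quartet=1 acc=0x3 bytes_emitted=0
After char 1 ('B'=1): chars_in_quartet=2 acc=0xC1 bytes_emitted=0
After char 2 ('x'=49): chars_in_quartet=3 acc=0x3071 bytes_emitted=0
After char 3 ('8'=60): chars_in_quartet=4 acc=0xC1C7C -> emit 0C 1C 7C, reset; bytes_emitted=3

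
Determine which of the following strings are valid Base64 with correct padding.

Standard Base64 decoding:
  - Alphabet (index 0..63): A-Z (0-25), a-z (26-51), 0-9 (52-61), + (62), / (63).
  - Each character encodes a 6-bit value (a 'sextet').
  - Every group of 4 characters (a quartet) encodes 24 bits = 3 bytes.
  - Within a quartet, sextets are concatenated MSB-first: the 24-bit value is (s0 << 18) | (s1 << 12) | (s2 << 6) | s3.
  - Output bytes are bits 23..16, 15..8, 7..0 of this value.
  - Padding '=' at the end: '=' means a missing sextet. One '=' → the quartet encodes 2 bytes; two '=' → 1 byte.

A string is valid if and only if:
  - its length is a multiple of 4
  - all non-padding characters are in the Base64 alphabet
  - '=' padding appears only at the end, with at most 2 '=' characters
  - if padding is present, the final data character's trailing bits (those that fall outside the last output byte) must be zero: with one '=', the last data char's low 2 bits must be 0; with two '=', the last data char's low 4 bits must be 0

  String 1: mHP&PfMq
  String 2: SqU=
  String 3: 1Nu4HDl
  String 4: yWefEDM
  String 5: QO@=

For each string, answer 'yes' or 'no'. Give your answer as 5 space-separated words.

String 1: 'mHP&PfMq' → invalid (bad char(s): ['&'])
String 2: 'SqU=' → valid
String 3: '1Nu4HDl' → invalid (len=7 not mult of 4)
String 4: 'yWefEDM' → invalid (len=7 not mult of 4)
String 5: 'QO@=' → invalid (bad char(s): ['@'])

Answer: no yes no no no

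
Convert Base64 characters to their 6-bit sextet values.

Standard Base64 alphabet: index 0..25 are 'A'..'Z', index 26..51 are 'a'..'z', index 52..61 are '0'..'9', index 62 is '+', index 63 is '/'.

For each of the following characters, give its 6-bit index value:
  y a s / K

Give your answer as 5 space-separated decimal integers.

Answer: 50 26 44 63 10

Derivation:
'y': a..z range, 26 + ord('y') − ord('a') = 50
'a': a..z range, 26 + ord('a') − ord('a') = 26
's': a..z range, 26 + ord('s') − ord('a') = 44
'/': index 63
'K': A..Z range, ord('K') − ord('A') = 10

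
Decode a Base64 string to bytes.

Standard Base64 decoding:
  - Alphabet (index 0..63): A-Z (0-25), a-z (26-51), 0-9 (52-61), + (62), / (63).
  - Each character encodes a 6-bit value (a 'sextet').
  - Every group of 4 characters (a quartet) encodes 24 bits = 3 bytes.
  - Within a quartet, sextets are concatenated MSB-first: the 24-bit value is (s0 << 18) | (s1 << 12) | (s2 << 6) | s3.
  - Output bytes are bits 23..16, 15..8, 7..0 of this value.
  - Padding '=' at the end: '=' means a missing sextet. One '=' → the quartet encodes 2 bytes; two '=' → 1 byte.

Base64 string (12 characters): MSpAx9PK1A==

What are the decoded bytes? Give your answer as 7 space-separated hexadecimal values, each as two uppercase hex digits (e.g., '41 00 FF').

Answer: 31 2A 40 C7 D3 CA D4

Derivation:
After char 0 ('M'=12): chars_in_quartet=1 acc=0xC bytes_emitted=0
After char 1 ('S'=18): chars_in_quartet=2 acc=0x312 bytes_emitted=0
After char 2 ('p'=41): chars_in_quartet=3 acc=0xC4A9 bytes_emitted=0
After char 3 ('A'=0): chars_in_quartet=4 acc=0x312A40 -> emit 31 2A 40, reset; bytes_emitted=3
After char 4 ('x'=49): chars_in_quartet=1 acc=0x31 bytes_emitted=3
After char 5 ('9'=61): chars_in_quartet=2 acc=0xC7D bytes_emitted=3
After char 6 ('P'=15): chars_in_quartet=3 acc=0x31F4F bytes_emitted=3
After char 7 ('K'=10): chars_in_quartet=4 acc=0xC7D3CA -> emit C7 D3 CA, reset; bytes_emitted=6
After char 8 ('1'=53): chars_in_quartet=1 acc=0x35 bytes_emitted=6
After char 9 ('A'=0): chars_in_quartet=2 acc=0xD40 bytes_emitted=6
Padding '==': partial quartet acc=0xD40 -> emit D4; bytes_emitted=7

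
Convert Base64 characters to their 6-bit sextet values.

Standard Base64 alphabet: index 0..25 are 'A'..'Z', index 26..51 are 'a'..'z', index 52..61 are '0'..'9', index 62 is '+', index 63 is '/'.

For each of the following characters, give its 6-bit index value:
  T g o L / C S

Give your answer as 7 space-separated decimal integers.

'T': A..Z range, ord('T') − ord('A') = 19
'g': a..z range, 26 + ord('g') − ord('a') = 32
'o': a..z range, 26 + ord('o') − ord('a') = 40
'L': A..Z range, ord('L') − ord('A') = 11
'/': index 63
'C': A..Z range, ord('C') − ord('A') = 2
'S': A..Z range, ord('S') − ord('A') = 18

Answer: 19 32 40 11 63 2 18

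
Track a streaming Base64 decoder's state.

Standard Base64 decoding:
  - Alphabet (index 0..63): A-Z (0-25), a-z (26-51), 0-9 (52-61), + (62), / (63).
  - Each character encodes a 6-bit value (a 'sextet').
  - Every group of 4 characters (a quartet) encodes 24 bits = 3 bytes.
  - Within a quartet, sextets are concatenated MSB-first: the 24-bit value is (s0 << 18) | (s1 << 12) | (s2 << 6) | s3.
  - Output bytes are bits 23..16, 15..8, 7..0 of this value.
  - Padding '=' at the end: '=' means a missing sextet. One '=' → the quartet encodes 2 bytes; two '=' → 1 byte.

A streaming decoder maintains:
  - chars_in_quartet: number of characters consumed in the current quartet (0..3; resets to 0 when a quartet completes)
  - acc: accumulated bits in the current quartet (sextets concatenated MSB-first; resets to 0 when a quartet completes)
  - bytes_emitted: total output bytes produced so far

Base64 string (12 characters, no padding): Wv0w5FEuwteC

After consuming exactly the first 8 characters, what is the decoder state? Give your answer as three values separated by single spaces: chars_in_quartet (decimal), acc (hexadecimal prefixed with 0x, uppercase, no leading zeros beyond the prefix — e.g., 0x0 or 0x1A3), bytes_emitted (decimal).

Answer: 0 0x0 6

Derivation:
After char 0 ('W'=22): chars_in_quartet=1 acc=0x16 bytes_emitted=0
After char 1 ('v'=47): chars_in_quartet=2 acc=0x5AF bytes_emitted=0
After char 2 ('0'=52): chars_in_quartet=3 acc=0x16BF4 bytes_emitted=0
After char 3 ('w'=48): chars_in_quartet=4 acc=0x5AFD30 -> emit 5A FD 30, reset; bytes_emitted=3
After char 4 ('5'=57): chars_in_quartet=1 acc=0x39 bytes_emitted=3
After char 5 ('F'=5): chars_in_quartet=2 acc=0xE45 bytes_emitted=3
After char 6 ('E'=4): chars_in_quartet=3 acc=0x39144 bytes_emitted=3
After char 7 ('u'=46): chars_in_quartet=4 acc=0xE4512E -> emit E4 51 2E, reset; bytes_emitted=6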